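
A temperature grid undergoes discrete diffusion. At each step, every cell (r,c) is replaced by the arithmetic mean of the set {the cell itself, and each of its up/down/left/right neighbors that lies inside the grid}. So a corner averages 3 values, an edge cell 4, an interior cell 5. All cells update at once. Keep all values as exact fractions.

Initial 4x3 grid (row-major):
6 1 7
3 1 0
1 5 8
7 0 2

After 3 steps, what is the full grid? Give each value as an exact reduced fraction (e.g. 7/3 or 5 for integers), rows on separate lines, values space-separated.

After step 1:
  10/3 15/4 8/3
  11/4 2 4
  4 3 15/4
  8/3 7/2 10/3
After step 2:
  59/18 47/16 125/36
  145/48 31/10 149/48
  149/48 13/4 169/48
  61/18 25/8 127/36
After step 3:
  665/216 1023/320 685/216
  4501/1440 1233/400 4751/1440
  919/288 161/50 965/288
  1385/432 319/96 1465/432

Answer: 665/216 1023/320 685/216
4501/1440 1233/400 4751/1440
919/288 161/50 965/288
1385/432 319/96 1465/432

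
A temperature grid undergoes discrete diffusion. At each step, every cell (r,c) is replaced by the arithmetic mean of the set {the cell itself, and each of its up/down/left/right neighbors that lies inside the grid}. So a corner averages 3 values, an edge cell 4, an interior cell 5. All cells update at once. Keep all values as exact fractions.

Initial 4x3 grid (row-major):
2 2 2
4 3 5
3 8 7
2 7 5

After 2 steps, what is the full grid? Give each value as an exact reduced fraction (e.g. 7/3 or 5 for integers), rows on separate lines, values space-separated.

Answer: 95/36 739/240 19/6
859/240 39/10 179/40
337/80 26/5 673/120
55/12 643/120 217/36

Derivation:
After step 1:
  8/3 9/4 3
  3 22/5 17/4
  17/4 28/5 25/4
  4 11/2 19/3
After step 2:
  95/36 739/240 19/6
  859/240 39/10 179/40
  337/80 26/5 673/120
  55/12 643/120 217/36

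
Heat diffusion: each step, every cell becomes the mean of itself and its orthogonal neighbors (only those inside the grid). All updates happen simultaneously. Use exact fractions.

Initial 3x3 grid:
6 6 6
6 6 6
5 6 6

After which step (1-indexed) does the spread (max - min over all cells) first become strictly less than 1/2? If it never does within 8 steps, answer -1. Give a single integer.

Answer: 1

Derivation:
Step 1: max=6, min=17/3, spread=1/3
  -> spread < 1/2 first at step 1
Step 2: max=6, min=103/18, spread=5/18
Step 3: max=6, min=1255/216, spread=41/216
Step 4: max=2149/360, min=75629/12960, spread=347/2592
Step 5: max=21443/3600, min=4558663/777600, spread=2921/31104
Step 6: max=2566517/432000, min=274107461/46656000, spread=24611/373248
Step 7: max=57663259/9720000, min=16477437967/2799360000, spread=207329/4478976
Step 8: max=3071598401/518400000, min=989739647549/167961600000, spread=1746635/53747712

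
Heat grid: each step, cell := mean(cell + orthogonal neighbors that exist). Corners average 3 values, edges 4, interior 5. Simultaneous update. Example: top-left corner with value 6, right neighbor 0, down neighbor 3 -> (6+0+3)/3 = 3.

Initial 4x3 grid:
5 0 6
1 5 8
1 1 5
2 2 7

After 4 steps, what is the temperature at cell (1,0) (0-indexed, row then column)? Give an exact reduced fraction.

Step 1: cell (1,0) = 3
Step 2: cell (1,0) = 37/16
Step 3: cell (1,0) = 6751/2400
Step 4: cell (1,0) = 208067/72000
Full grid after step 4:
  68321/21600 781741/216000 272713/64800
  208067/72000 322049/90000 891451/216000
  590281/216000 148187/45000 867031/216000
  169963/64800 346573/108000 243913/64800

Answer: 208067/72000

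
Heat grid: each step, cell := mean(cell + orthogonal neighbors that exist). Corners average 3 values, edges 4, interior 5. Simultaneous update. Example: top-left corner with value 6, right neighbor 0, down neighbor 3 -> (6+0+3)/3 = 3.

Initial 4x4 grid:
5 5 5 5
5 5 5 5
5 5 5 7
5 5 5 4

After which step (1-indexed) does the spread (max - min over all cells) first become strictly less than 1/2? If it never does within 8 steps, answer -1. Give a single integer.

Answer: 2

Derivation:
Step 1: max=11/2, min=19/4, spread=3/4
Step 2: max=1289/240, min=79/16, spread=13/30
  -> spread < 1/2 first at step 2
Step 3: max=4181/800, min=239/48, spread=593/2400
Step 4: max=1122167/216000, min=5, spread=42167/216000
Step 5: max=1237099/240000, min=1082867/216000, spread=305221/2160000
Step 6: max=1000169729/194400000, min=677987/135000, spread=23868449/194400000
Step 7: max=4486498927/874800000, min=54329057/10800000, spread=8584531/87480000
Step 8: max=896089888517/174960000000, min=244875541/48600000, spread=14537940917/174960000000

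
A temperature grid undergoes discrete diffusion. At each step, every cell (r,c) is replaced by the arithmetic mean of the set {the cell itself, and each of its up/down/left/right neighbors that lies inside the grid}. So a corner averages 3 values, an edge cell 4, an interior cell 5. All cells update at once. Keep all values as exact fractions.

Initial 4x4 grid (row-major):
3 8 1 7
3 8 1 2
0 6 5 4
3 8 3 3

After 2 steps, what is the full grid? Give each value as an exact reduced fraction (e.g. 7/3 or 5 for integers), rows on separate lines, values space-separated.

After step 1:
  14/3 5 17/4 10/3
  7/2 26/5 17/5 7/2
  3 27/5 19/5 7/2
  11/3 5 19/4 10/3
After step 2:
  79/18 1147/240 959/240 133/36
  491/120 9/2 403/100 103/30
  467/120 112/25 417/100 53/15
  35/9 1129/240 1013/240 139/36

Answer: 79/18 1147/240 959/240 133/36
491/120 9/2 403/100 103/30
467/120 112/25 417/100 53/15
35/9 1129/240 1013/240 139/36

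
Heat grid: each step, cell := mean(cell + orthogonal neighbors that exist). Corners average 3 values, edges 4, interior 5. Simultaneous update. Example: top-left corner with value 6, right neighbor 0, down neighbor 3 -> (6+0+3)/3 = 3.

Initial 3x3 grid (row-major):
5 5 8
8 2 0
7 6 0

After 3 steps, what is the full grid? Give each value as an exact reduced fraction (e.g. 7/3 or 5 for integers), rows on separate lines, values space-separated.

After step 1:
  6 5 13/3
  11/2 21/5 5/2
  7 15/4 2
After step 2:
  11/2 293/60 71/18
  227/40 419/100 391/120
  65/12 339/80 11/4
After step 3:
  1927/360 8333/1800 4351/1080
  12469/2400 26693/6000 25457/7200
  3679/720 19913/4800 2459/720

Answer: 1927/360 8333/1800 4351/1080
12469/2400 26693/6000 25457/7200
3679/720 19913/4800 2459/720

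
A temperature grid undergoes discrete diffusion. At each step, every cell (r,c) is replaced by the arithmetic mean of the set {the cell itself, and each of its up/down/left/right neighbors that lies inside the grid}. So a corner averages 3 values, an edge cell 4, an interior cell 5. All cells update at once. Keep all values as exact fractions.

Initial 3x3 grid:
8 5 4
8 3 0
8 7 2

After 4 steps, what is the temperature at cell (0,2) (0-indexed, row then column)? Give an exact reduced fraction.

Step 1: cell (0,2) = 3
Step 2: cell (0,2) = 41/12
Step 3: cell (0,2) = 2767/720
Step 4: cell (0,2) = 177929/43200
Full grid after step 4:
  240379/43200 174871/36000 177929/43200
  4917529/864000 437387/90000 391531/96000
  730937/129600 266119/54000 60043/14400

Answer: 177929/43200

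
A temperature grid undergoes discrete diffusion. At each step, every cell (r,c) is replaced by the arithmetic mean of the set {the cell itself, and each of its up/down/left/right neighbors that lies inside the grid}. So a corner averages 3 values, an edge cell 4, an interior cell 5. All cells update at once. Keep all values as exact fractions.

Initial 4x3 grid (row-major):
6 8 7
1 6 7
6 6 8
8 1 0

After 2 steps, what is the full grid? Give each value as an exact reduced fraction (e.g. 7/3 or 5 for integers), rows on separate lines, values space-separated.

Answer: 11/2 1481/240 253/36
103/20 59/10 1511/240
51/10 101/20 413/80
14/3 343/80 4

Derivation:
After step 1:
  5 27/4 22/3
  19/4 28/5 7
  21/4 27/5 21/4
  5 15/4 3
After step 2:
  11/2 1481/240 253/36
  103/20 59/10 1511/240
  51/10 101/20 413/80
  14/3 343/80 4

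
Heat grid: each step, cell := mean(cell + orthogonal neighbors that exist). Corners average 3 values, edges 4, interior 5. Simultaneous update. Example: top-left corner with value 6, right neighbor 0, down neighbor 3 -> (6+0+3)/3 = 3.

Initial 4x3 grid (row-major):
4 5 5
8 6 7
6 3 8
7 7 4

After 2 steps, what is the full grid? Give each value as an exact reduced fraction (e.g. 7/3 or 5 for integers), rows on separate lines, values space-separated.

After step 1:
  17/3 5 17/3
  6 29/5 13/2
  6 6 11/2
  20/3 21/4 19/3
After step 2:
  50/9 83/15 103/18
  88/15 293/50 88/15
  37/6 571/100 73/12
  215/36 97/16 205/36

Answer: 50/9 83/15 103/18
88/15 293/50 88/15
37/6 571/100 73/12
215/36 97/16 205/36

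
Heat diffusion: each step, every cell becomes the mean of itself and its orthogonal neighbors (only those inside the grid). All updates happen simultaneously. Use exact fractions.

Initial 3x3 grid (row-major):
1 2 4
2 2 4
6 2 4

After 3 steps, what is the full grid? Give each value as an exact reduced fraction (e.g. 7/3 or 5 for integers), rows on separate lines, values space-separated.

Answer: 1291/540 4217/1600 6179/2160
13001/4800 2117/750 22489/7200
6389/2160 22789/7200 1751/540

Derivation:
After step 1:
  5/3 9/4 10/3
  11/4 12/5 7/2
  10/3 7/2 10/3
After step 2:
  20/9 193/80 109/36
  203/80 72/25 377/120
  115/36 377/120 31/9
After step 3:
  1291/540 4217/1600 6179/2160
  13001/4800 2117/750 22489/7200
  6389/2160 22789/7200 1751/540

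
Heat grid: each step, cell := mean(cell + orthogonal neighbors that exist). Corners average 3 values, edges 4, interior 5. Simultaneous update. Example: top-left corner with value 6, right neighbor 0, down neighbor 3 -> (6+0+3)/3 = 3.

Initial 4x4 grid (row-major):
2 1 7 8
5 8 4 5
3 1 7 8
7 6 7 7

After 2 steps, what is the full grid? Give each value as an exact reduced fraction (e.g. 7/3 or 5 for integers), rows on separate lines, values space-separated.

After step 1:
  8/3 9/2 5 20/3
  9/2 19/5 31/5 25/4
  4 5 27/5 27/4
  16/3 21/4 27/4 22/3
After step 2:
  35/9 479/120 671/120 215/36
  449/120 24/5 533/100 97/15
  113/24 469/100 301/50 193/30
  175/36 67/12 371/60 125/18

Answer: 35/9 479/120 671/120 215/36
449/120 24/5 533/100 97/15
113/24 469/100 301/50 193/30
175/36 67/12 371/60 125/18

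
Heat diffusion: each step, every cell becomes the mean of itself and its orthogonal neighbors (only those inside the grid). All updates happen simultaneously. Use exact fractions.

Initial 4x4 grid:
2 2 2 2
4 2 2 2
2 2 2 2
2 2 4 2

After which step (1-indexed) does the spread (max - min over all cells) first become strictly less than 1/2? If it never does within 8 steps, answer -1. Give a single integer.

Answer: 3

Derivation:
Step 1: max=8/3, min=2, spread=2/3
Step 2: max=151/60, min=2, spread=31/60
Step 3: max=1291/540, min=2, spread=211/540
  -> spread < 1/2 first at step 3
Step 4: max=25343/10800, min=466/225, spread=119/432
Step 5: max=139517/60000, min=7066/3375, spread=125093/540000
Step 6: max=5642449/2430000, min=95971/45000, spread=92003/486000
Step 7: max=33690857/14580000, min=653603/303750, spread=2317913/14580000
Step 8: max=5044578757/2187000000, min=791959357/364500000, spread=58564523/437400000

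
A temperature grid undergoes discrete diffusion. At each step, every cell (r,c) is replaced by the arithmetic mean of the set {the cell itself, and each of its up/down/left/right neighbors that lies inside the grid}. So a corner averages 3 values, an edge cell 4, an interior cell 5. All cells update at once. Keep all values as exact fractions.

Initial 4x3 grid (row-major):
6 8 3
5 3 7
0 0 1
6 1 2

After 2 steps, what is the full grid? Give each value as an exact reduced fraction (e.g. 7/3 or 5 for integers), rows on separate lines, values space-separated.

After step 1:
  19/3 5 6
  7/2 23/5 7/2
  11/4 1 5/2
  7/3 9/4 4/3
After step 2:
  89/18 329/60 29/6
  1031/240 88/25 83/20
  115/48 131/50 25/12
  22/9 83/48 73/36

Answer: 89/18 329/60 29/6
1031/240 88/25 83/20
115/48 131/50 25/12
22/9 83/48 73/36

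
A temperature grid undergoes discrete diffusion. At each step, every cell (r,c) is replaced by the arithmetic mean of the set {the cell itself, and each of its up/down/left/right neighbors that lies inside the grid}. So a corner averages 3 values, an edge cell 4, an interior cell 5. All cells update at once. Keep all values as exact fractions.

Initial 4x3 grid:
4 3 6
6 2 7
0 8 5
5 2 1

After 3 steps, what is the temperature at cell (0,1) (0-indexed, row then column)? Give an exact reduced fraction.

Step 1: cell (0,1) = 15/4
Step 2: cell (0,1) = 1117/240
Step 3: cell (0,1) = 61607/14400
Full grid after step 3:
  4561/1080 61607/14400 1309/270
  27821/7200 27313/6000 32471/7200
  28631/7200 957/250 31981/7200
  7319/2160 2293/600 8029/2160

Answer: 61607/14400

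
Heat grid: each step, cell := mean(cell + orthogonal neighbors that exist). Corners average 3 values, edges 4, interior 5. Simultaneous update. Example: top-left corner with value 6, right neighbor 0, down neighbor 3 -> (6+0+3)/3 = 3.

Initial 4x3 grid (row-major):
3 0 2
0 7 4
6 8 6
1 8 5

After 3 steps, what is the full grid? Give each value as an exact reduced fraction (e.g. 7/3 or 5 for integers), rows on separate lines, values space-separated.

Answer: 1981/720 3863/1200 391/120
9151/2400 7733/2000 2669/600
3597/800 31829/6000 18949/3600
751/144 39113/7200 160/27

Derivation:
After step 1:
  1 3 2
  4 19/5 19/4
  15/4 7 23/4
  5 11/2 19/3
After step 2:
  8/3 49/20 13/4
  251/80 451/100 163/40
  79/16 129/25 143/24
  19/4 143/24 211/36
After step 3:
  1981/720 3863/1200 391/120
  9151/2400 7733/2000 2669/600
  3597/800 31829/6000 18949/3600
  751/144 39113/7200 160/27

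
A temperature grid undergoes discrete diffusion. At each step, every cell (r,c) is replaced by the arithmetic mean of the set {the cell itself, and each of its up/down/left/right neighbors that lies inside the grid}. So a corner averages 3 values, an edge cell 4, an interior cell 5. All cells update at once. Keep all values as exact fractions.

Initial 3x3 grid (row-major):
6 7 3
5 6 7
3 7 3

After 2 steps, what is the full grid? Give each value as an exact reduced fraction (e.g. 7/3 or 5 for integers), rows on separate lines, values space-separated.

After step 1:
  6 11/2 17/3
  5 32/5 19/4
  5 19/4 17/3
After step 2:
  11/2 707/120 191/36
  28/5 132/25 1349/240
  59/12 1309/240 91/18

Answer: 11/2 707/120 191/36
28/5 132/25 1349/240
59/12 1309/240 91/18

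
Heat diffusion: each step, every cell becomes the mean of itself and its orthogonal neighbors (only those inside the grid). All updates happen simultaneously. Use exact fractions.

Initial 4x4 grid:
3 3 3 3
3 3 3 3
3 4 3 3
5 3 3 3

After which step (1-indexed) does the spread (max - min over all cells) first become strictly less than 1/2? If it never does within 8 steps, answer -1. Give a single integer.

Answer: 4

Derivation:
Step 1: max=15/4, min=3, spread=3/4
Step 2: max=67/18, min=3, spread=13/18
Step 3: max=3791/1080, min=3, spread=551/1080
Step 4: max=112343/32400, min=1813/600, spread=14441/32400
  -> spread < 1/2 first at step 4
Step 5: max=3296537/972000, min=54469/18000, spread=355211/972000
Step 6: max=97837571/29160000, min=328997/108000, spread=9008381/29160000
Step 7: max=2901959951/874800000, min=19819/6480, spread=226394951/874800000
Step 8: max=86406166943/26244000000, min=1494306343/486000000, spread=5713624421/26244000000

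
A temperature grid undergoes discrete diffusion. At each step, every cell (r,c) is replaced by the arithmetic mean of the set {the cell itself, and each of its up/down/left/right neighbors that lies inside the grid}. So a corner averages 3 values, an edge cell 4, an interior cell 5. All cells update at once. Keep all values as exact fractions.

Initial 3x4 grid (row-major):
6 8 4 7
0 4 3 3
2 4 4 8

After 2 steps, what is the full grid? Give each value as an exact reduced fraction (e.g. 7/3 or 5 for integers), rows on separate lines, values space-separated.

Answer: 79/18 73/15 289/60 185/36
101/30 97/25 229/50 1111/240
17/6 281/80 337/80 5

Derivation:
After step 1:
  14/3 11/2 11/2 14/3
  3 19/5 18/5 21/4
  2 7/2 19/4 5
After step 2:
  79/18 73/15 289/60 185/36
  101/30 97/25 229/50 1111/240
  17/6 281/80 337/80 5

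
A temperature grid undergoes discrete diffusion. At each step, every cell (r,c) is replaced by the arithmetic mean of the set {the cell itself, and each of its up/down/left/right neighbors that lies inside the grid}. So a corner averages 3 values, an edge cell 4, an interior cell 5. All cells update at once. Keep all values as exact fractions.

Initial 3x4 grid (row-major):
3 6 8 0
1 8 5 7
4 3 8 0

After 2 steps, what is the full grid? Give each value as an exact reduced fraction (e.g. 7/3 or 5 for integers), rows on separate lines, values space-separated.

Answer: 163/36 71/15 29/5 17/4
73/20 139/25 471/100 101/20
149/36 1021/240 439/80 4

Derivation:
After step 1:
  10/3 25/4 19/4 5
  4 23/5 36/5 3
  8/3 23/4 4 5
After step 2:
  163/36 71/15 29/5 17/4
  73/20 139/25 471/100 101/20
  149/36 1021/240 439/80 4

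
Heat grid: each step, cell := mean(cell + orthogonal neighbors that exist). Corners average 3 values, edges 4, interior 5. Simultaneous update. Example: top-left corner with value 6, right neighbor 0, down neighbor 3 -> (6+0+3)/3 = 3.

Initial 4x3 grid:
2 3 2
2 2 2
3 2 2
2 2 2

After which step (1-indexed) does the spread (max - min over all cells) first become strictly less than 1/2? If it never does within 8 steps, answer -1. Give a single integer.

Step 1: max=7/3, min=2, spread=1/3
  -> spread < 1/2 first at step 1
Step 2: max=547/240, min=2, spread=67/240
Step 3: max=4907/2160, min=371/180, spread=91/432
Step 4: max=291523/129600, min=11257/5400, spread=4271/25920
Step 5: max=17380997/7776000, min=25289/12000, spread=39749/311040
Step 6: max=1037018023/466560000, min=5156419/2430000, spread=1879423/18662400
Step 7: max=61945111157/27993600000, min=1244279959/583200000, spread=3551477/44789760
Step 8: max=3703587076063/1679616000000, min=6246151213/2916000000, spread=846431819/13436928000

Answer: 1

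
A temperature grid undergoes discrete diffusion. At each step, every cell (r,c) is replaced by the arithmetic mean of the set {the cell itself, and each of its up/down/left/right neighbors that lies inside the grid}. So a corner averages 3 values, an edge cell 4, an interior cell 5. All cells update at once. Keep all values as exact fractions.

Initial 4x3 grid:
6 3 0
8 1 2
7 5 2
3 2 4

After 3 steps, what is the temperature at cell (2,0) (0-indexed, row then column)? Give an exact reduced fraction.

Step 1: cell (2,0) = 23/4
Step 2: cell (2,0) = 373/80
Step 3: cell (2,0) = 10919/2400
Full grid after step 3:
  9463/2160 23507/7200 1387/540
  31837/7200 21971/6000 4603/1800
  10919/2400 21511/6000 10991/3600
  2993/720 26797/7200 1651/540

Answer: 10919/2400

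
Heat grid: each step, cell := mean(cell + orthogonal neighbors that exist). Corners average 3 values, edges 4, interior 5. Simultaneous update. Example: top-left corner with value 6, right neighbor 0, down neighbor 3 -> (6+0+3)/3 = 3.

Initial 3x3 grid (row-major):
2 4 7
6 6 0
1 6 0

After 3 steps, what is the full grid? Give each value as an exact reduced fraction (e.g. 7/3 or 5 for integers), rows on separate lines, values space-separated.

Answer: 1499/360 58103/14400 514/135
57403/14400 1903/500 50153/14400
2051/540 50353/14400 1159/360

Derivation:
After step 1:
  4 19/4 11/3
  15/4 22/5 13/4
  13/3 13/4 2
After step 2:
  25/6 1009/240 35/9
  989/240 97/25 799/240
  34/9 839/240 17/6
After step 3:
  1499/360 58103/14400 514/135
  57403/14400 1903/500 50153/14400
  2051/540 50353/14400 1159/360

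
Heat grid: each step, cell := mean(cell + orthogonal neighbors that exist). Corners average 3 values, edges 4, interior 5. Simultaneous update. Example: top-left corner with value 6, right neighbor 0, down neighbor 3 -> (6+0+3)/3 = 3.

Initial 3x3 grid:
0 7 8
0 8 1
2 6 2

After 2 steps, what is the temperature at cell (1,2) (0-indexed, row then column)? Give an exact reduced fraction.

Answer: 1049/240

Derivation:
Step 1: cell (1,2) = 19/4
Step 2: cell (1,2) = 1049/240
Full grid after step 2:
  127/36 1069/240 95/18
  119/40 219/50 1049/240
  29/9 437/120 49/12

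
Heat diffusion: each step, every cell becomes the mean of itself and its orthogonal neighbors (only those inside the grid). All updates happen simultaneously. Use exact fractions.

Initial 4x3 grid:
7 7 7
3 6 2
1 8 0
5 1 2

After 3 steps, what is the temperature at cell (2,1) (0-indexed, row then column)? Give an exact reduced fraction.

Answer: 20927/6000

Derivation:
Step 1: cell (2,1) = 16/5
Step 2: cell (2,1) = 393/100
Step 3: cell (2,1) = 20927/6000
Full grid after step 3:
  11617/2160 25441/4800 5521/1080
  8341/1800 1173/250 30539/7200
  14227/3600 20927/6000 2731/800
  3481/1080 5741/1800 643/240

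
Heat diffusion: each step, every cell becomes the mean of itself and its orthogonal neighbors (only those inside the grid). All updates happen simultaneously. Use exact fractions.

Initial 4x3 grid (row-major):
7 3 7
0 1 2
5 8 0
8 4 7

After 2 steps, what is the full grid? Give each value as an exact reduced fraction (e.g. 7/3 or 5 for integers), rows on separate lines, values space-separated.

After step 1:
  10/3 9/2 4
  13/4 14/5 5/2
  21/4 18/5 17/4
  17/3 27/4 11/3
After step 2:
  133/36 439/120 11/3
  439/120 333/100 271/80
  533/120 453/100 841/240
  53/9 1181/240 44/9

Answer: 133/36 439/120 11/3
439/120 333/100 271/80
533/120 453/100 841/240
53/9 1181/240 44/9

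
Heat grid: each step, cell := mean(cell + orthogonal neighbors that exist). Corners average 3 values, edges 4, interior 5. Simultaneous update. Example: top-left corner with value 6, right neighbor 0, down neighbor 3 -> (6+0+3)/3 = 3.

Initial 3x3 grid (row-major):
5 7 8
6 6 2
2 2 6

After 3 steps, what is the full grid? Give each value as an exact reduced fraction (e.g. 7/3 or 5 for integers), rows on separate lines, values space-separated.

After step 1:
  6 13/2 17/3
  19/4 23/5 11/2
  10/3 4 10/3
After step 2:
  23/4 683/120 53/9
  1121/240 507/100 191/40
  145/36 229/60 77/18
After step 3:
  1289/240 40321/7200 736/135
  70267/14400 28829/6000 12007/2400
  9011/2160 15473/3600 4633/1080

Answer: 1289/240 40321/7200 736/135
70267/14400 28829/6000 12007/2400
9011/2160 15473/3600 4633/1080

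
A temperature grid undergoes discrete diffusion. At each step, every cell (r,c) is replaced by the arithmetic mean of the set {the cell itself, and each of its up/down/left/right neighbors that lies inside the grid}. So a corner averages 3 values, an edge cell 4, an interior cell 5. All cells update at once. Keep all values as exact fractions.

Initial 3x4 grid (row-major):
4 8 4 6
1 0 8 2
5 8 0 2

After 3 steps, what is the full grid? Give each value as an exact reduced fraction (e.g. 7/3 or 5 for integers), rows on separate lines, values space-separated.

Answer: 457/108 3691/900 5683/1200 749/180
8831/2400 8643/2000 22349/6000 29273/7200
1721/432 25753/7200 27773/7200 6893/2160

Derivation:
After step 1:
  13/3 4 13/2 4
  5/2 5 14/5 9/2
  14/3 13/4 9/2 4/3
After step 2:
  65/18 119/24 173/40 5
  33/8 351/100 233/50 379/120
  125/36 209/48 713/240 31/9
After step 3:
  457/108 3691/900 5683/1200 749/180
  8831/2400 8643/2000 22349/6000 29273/7200
  1721/432 25753/7200 27773/7200 6893/2160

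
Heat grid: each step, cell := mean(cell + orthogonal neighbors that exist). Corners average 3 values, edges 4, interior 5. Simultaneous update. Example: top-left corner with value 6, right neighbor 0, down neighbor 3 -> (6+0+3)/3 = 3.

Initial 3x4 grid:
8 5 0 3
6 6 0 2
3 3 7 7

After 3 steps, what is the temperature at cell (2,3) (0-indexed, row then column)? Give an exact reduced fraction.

Answer: 106/27

Derivation:
Step 1: cell (2,3) = 16/3
Step 2: cell (2,3) = 151/36
Step 3: cell (2,3) = 106/27
Full grid after step 3:
  1073/216 6187/1440 907/288 1199/432
  14339/2880 2549/600 1451/400 155/48
  677/144 67/15 577/144 106/27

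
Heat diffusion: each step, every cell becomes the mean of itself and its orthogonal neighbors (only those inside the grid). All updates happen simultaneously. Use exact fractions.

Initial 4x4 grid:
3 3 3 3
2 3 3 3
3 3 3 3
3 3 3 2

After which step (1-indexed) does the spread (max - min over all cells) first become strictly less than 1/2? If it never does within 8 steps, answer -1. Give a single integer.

Answer: 1

Derivation:
Step 1: max=3, min=8/3, spread=1/3
  -> spread < 1/2 first at step 1
Step 2: max=3, min=49/18, spread=5/18
Step 3: max=143/48, min=3029/1080, spread=377/2160
Step 4: max=7099/2400, min=18397/6480, spread=7703/64800
Step 5: max=635699/216000, min=2777357/972000, spread=166577/1944000
Step 6: max=18986929/6480000, min=83709653/29160000, spread=692611/11664000
Step 7: max=12620399/4320000, min=2516967719/874800000, spread=77326157/1749600000
Step 8: max=16996511897/5832000000, min=125993267041/43740000000, spread=2961144373/87480000000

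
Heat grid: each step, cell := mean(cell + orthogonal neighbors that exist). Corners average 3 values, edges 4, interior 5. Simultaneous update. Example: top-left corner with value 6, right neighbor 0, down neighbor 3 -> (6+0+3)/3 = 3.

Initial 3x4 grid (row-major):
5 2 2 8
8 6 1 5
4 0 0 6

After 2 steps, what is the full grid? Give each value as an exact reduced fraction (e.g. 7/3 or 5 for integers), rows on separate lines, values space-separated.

Answer: 29/6 77/20 37/10 53/12
363/80 91/25 81/25 247/60
49/12 233/80 643/240 125/36

Derivation:
After step 1:
  5 15/4 13/4 5
  23/4 17/5 14/5 5
  4 5/2 7/4 11/3
After step 2:
  29/6 77/20 37/10 53/12
  363/80 91/25 81/25 247/60
  49/12 233/80 643/240 125/36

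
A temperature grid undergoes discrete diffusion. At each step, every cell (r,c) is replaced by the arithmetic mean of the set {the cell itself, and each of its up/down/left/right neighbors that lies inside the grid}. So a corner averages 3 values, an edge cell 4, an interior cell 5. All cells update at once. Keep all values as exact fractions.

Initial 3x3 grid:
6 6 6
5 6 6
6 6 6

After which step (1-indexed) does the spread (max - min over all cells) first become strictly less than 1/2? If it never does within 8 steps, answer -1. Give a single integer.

Step 1: max=6, min=17/3, spread=1/3
  -> spread < 1/2 first at step 1
Step 2: max=6, min=1373/240, spread=67/240
Step 3: max=1193/200, min=12523/2160, spread=1807/10800
Step 4: max=32039/5400, min=5026037/864000, spread=33401/288000
Step 5: max=3196609/540000, min=45426067/7776000, spread=3025513/38880000
Step 6: max=170044051/28800000, min=18197473133/3110400000, spread=53531/995328
Step 7: max=45864883949/7776000000, min=1093711074151/186624000000, spread=450953/11943936
Step 8: max=5497711389481/933120000000, min=65675736439397/11197440000000, spread=3799043/143327232

Answer: 1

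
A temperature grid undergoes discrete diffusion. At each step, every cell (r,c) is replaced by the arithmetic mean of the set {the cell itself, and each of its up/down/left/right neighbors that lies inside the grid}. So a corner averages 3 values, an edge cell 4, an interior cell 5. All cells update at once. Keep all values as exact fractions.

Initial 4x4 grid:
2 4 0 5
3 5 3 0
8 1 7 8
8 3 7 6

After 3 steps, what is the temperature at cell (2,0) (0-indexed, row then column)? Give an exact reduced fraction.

Step 1: cell (2,0) = 5
Step 2: cell (2,0) = 619/120
Step 3: cell (2,0) = 17131/3600
Full grid after step 3:
  2479/720 1519/480 21889/7200 323/108
  323/80 7533/2000 1366/375 27739/7200
  17131/3600 3541/750 9643/2000 2357/480
  2867/540 18931/3600 1313/240 1363/240

Answer: 17131/3600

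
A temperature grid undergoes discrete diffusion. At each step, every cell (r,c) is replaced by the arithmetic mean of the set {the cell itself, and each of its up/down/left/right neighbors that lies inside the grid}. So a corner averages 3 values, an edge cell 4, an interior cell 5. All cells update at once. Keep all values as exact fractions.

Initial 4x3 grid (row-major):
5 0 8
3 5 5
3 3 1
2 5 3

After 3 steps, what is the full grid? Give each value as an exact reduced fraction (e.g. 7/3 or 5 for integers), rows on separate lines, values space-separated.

Answer: 7597/2160 3179/800 8657/2160
25591/7200 887/250 28541/7200
22961/7200 20693/6000 8137/2400
1751/540 45217/14400 148/45

Derivation:
After step 1:
  8/3 9/2 13/3
  4 16/5 19/4
  11/4 17/5 3
  10/3 13/4 3
After step 2:
  67/18 147/40 163/36
  757/240 397/100 917/240
  809/240 78/25 283/80
  28/9 779/240 37/12
After step 3:
  7597/2160 3179/800 8657/2160
  25591/7200 887/250 28541/7200
  22961/7200 20693/6000 8137/2400
  1751/540 45217/14400 148/45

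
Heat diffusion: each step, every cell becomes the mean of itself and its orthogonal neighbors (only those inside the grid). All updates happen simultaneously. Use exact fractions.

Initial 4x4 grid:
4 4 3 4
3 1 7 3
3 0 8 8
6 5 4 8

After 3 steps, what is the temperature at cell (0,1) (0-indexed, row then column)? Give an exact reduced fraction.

Answer: 12419/3600

Derivation:
Step 1: cell (0,1) = 3
Step 2: cell (0,1) = 85/24
Step 3: cell (0,1) = 12419/3600
Full grid after step 3:
  1409/432 12419/3600 14719/3600 9539/2160
  23413/7200 21871/6000 26297/6000 36143/7200
  25333/7200 24277/6000 30127/6000 41167/7200
  8479/2160 7897/1800 9823/1800 13069/2160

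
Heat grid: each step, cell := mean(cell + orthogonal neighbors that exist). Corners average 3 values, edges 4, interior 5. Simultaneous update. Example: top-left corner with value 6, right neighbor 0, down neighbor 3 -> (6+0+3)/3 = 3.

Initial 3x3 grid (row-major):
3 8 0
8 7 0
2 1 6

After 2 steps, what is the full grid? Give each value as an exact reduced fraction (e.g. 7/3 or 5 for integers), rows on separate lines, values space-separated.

Answer: 95/18 183/40 125/36
99/20 431/100 261/80
38/9 37/10 115/36

Derivation:
After step 1:
  19/3 9/2 8/3
  5 24/5 13/4
  11/3 4 7/3
After step 2:
  95/18 183/40 125/36
  99/20 431/100 261/80
  38/9 37/10 115/36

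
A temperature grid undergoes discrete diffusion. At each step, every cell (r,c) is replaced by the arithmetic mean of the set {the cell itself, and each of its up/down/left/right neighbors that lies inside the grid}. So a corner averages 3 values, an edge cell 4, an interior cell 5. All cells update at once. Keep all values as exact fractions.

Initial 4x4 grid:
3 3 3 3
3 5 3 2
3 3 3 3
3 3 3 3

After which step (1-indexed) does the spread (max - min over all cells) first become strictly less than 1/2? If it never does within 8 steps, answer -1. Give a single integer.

Step 1: max=7/2, min=8/3, spread=5/6
Step 2: max=17/5, min=101/36, spread=107/180
Step 3: max=791/240, min=10433/3600, spread=179/450
  -> spread < 1/2 first at step 3
Step 4: max=707/216, min=21221/7200, spread=7037/21600
Step 5: max=523877/162000, min=192667/64800, spread=84419/324000
Step 6: max=1563311/486000, min=19395983/6480000, spread=4344491/19440000
Step 7: max=465581987/145800000, min=175363519/58320000, spread=54346379/291600000
Step 8: max=138995843/43740000, min=26426201591/8748000000, spread=1372967009/8748000000

Answer: 3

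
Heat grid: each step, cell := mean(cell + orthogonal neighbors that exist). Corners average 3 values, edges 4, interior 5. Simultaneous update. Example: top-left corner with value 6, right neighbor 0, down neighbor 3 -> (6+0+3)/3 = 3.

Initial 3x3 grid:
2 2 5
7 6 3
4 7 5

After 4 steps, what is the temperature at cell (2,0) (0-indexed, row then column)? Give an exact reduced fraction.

Answer: 323/64

Derivation:
Step 1: cell (2,0) = 6
Step 2: cell (2,0) = 65/12
Step 3: cell (2,0) = 751/144
Step 4: cell (2,0) = 323/64
Full grid after step 4:
  11425/2592 3317/768 11129/2592
  32753/6912 299/64 31777/6912
  323/64 1925/384 2827/576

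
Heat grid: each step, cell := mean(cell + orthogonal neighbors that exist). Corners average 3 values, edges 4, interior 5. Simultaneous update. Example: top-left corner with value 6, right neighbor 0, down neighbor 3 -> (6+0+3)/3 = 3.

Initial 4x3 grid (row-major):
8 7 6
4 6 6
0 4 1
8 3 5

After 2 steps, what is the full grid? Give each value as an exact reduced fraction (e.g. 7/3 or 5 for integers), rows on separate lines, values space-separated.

Answer: 211/36 1489/240 107/18
607/120 121/25 1229/240
449/120 106/25 291/80
38/9 217/60 4

Derivation:
After step 1:
  19/3 27/4 19/3
  9/2 27/5 19/4
  4 14/5 4
  11/3 5 3
After step 2:
  211/36 1489/240 107/18
  607/120 121/25 1229/240
  449/120 106/25 291/80
  38/9 217/60 4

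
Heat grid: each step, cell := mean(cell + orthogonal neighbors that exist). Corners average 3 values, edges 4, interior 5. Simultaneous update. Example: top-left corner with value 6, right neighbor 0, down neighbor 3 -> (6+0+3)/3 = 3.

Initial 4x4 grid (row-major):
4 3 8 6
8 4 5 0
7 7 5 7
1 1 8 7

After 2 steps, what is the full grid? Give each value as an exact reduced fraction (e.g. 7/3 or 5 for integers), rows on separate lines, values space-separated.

After step 1:
  5 19/4 11/2 14/3
  23/4 27/5 22/5 9/2
  23/4 24/5 32/5 19/4
  3 17/4 21/4 22/3
After step 2:
  31/6 413/80 1159/240 44/9
  219/40 251/50 131/25 1099/240
  193/40 133/25 128/25 1379/240
  13/3 173/40 697/120 52/9

Answer: 31/6 413/80 1159/240 44/9
219/40 251/50 131/25 1099/240
193/40 133/25 128/25 1379/240
13/3 173/40 697/120 52/9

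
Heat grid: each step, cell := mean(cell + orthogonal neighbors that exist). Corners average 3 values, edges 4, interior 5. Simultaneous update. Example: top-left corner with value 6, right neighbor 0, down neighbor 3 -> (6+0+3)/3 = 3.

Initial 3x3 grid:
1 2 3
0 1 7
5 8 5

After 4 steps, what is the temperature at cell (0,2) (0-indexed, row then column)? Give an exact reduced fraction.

Answer: 145819/43200

Derivation:
Step 1: cell (0,2) = 4
Step 2: cell (0,2) = 13/4
Step 3: cell (0,2) = 2497/720
Step 4: cell (0,2) = 145819/43200
Full grid after step 4:
  54847/21600 285941/96000 145819/43200
  2648969/864000 137217/40000 107417/27000
  229691/64800 391441/96000 564557/129600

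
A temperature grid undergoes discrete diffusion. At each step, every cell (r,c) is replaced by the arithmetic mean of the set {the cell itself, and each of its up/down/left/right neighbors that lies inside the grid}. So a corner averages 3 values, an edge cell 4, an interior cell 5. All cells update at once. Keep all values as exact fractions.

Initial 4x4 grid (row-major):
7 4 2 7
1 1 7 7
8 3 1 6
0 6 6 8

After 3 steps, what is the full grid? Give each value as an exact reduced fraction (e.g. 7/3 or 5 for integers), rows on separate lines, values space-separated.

After step 1:
  4 7/2 5 16/3
  17/4 16/5 18/5 27/4
  3 19/5 23/5 11/2
  14/3 15/4 21/4 20/3
After step 2:
  47/12 157/40 523/120 205/36
  289/80 367/100 463/100 1271/240
  943/240 367/100 91/20 1411/240
  137/36 131/30 76/15 209/36
After step 3:
  2749/720 1587/400 16747/3600 11051/2160
  9077/2400 7803/2000 5401/1200 38699/7200
  27031/7200 24223/6000 5711/1200 7751/1440
  8713/2160 7609/1800 1781/360 12061/2160

Answer: 2749/720 1587/400 16747/3600 11051/2160
9077/2400 7803/2000 5401/1200 38699/7200
27031/7200 24223/6000 5711/1200 7751/1440
8713/2160 7609/1800 1781/360 12061/2160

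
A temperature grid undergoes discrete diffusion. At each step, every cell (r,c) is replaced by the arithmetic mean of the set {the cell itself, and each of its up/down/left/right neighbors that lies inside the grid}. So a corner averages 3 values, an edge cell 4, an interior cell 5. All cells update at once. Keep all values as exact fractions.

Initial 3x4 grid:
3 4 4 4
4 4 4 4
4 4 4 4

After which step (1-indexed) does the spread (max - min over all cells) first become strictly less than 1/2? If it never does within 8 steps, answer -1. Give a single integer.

Step 1: max=4, min=11/3, spread=1/3
  -> spread < 1/2 first at step 1
Step 2: max=4, min=67/18, spread=5/18
Step 3: max=4, min=823/216, spread=41/216
Step 4: max=4, min=99463/25920, spread=4217/25920
Step 5: max=28721/7200, min=6011651/1555200, spread=38417/311040
Step 6: max=573403/144000, min=362047789/93312000, spread=1903471/18662400
Step 7: max=17164241/4320000, min=21793890911/5598720000, spread=18038617/223948800
Step 8: max=1542273241/388800000, min=1310424617149/335923200000, spread=883978523/13436928000

Answer: 1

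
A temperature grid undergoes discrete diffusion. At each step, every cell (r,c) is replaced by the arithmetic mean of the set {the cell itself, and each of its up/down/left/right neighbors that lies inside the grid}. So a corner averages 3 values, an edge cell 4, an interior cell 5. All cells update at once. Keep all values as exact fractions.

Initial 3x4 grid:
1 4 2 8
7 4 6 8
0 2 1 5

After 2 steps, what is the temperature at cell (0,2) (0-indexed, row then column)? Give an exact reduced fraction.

Step 1: cell (0,2) = 5
Step 2: cell (0,2) = 359/80
Full grid after step 2:
  13/4 327/80 359/80 71/12
  73/20 163/50 481/100 1297/240
  31/12 257/80 847/240 179/36

Answer: 359/80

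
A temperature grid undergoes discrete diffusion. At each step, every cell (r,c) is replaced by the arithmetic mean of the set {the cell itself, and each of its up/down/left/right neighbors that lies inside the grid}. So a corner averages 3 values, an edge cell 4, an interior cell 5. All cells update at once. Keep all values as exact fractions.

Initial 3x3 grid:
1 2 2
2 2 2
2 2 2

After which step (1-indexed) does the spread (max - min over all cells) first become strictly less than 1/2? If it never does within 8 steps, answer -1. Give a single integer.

Step 1: max=2, min=5/3, spread=1/3
  -> spread < 1/2 first at step 1
Step 2: max=2, min=31/18, spread=5/18
Step 3: max=2, min=391/216, spread=41/216
Step 4: max=709/360, min=23789/12960, spread=347/2592
Step 5: max=7043/3600, min=1448263/777600, spread=2921/31104
Step 6: max=838517/432000, min=87483461/46656000, spread=24611/373248
Step 7: max=18783259/9720000, min=5279997967/2799360000, spread=207329/4478976
Step 8: max=997998401/518400000, min=317893247549/167961600000, spread=1746635/53747712

Answer: 1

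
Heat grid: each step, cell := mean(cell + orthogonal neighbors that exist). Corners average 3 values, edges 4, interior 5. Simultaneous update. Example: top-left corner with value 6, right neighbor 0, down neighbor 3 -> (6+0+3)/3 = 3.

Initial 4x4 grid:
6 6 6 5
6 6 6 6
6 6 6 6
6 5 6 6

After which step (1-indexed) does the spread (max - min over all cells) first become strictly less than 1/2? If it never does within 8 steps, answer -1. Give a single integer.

Step 1: max=6, min=17/3, spread=1/3
  -> spread < 1/2 first at step 1
Step 2: max=6, min=103/18, spread=5/18
Step 3: max=287/48, min=6269/1080, spread=377/2160
Step 4: max=14299/2400, min=37837/6480, spread=7703/64800
Step 5: max=1283699/216000, min=5693357/972000, spread=166577/1944000
Step 6: max=38426929/6480000, min=171189653/29160000, spread=692611/11664000
Step 7: max=25580399/4320000, min=5141367719/874800000, spread=77326157/1749600000
Step 8: max=34492511897/5832000000, min=257213267041/43740000000, spread=2961144373/87480000000

Answer: 1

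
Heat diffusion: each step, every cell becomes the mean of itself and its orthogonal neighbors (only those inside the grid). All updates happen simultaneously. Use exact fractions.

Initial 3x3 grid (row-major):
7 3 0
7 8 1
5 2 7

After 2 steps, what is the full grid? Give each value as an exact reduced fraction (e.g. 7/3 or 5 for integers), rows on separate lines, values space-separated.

After step 1:
  17/3 9/2 4/3
  27/4 21/5 4
  14/3 11/2 10/3
After step 2:
  203/36 157/40 59/18
  1277/240 499/100 193/60
  203/36 177/40 77/18

Answer: 203/36 157/40 59/18
1277/240 499/100 193/60
203/36 177/40 77/18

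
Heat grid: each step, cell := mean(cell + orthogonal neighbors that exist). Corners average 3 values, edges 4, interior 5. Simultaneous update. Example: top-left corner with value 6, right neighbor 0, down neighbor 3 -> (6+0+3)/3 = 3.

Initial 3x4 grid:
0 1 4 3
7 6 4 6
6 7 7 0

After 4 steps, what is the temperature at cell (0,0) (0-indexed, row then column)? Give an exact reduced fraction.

Step 1: cell (0,0) = 8/3
Step 2: cell (0,0) = 61/18
Step 3: cell (0,0) = 829/216
Step 4: cell (0,0) = 538463/129600
Full grid after step 4:
  538463/129600 866023/216000 865463/216000 504733/129600
  4026497/864000 1665433/360000 1557383/360000 3661207/864000
  676013/129600 68353/13500 259397/54000 575383/129600

Answer: 538463/129600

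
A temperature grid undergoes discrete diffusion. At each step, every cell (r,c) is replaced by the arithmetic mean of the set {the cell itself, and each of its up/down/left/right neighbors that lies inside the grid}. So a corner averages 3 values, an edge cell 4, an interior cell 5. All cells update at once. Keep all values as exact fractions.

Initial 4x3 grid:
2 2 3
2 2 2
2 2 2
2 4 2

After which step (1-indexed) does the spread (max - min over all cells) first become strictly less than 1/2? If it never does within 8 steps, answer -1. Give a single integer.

Answer: 3

Derivation:
Step 1: max=8/3, min=2, spread=2/3
Step 2: max=307/120, min=2, spread=67/120
Step 3: max=5239/2160, min=299/144, spread=377/1080
  -> spread < 1/2 first at step 3
Step 4: max=1027291/432000, min=3403/1600, spread=108481/432000
Step 5: max=9122231/3888000, min=5534759/2592000, spread=328037/1555200
Step 6: max=3607794331/1555200000, min=335960021/155520000, spread=248194121/1555200000
Step 7: max=32292717821/13996800000, min=6754282013/3110400000, spread=151875901/1119744000
Step 8: max=1925717895439/839808000000, min=1223488390501/559872000000, spread=289552991/2687385600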